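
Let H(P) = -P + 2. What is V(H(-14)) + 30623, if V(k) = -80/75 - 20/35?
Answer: 3215243/105 ≈ 30621.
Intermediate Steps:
H(P) = 2 - P
V(k) = -172/105 (V(k) = -80*1/75 - 20*1/35 = -16/15 - 4/7 = -172/105)
V(H(-14)) + 30623 = -172/105 + 30623 = 3215243/105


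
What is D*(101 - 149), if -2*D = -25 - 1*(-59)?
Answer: 816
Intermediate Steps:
D = -17 (D = -(-25 - 1*(-59))/2 = -(-25 + 59)/2 = -½*34 = -17)
D*(101 - 149) = -17*(101 - 149) = -17*(-48) = 816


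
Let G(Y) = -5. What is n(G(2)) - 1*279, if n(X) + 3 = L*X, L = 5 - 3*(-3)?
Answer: -352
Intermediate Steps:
L = 14 (L = 5 + 9 = 14)
n(X) = -3 + 14*X
n(G(2)) - 1*279 = (-3 + 14*(-5)) - 1*279 = (-3 - 70) - 279 = -73 - 279 = -352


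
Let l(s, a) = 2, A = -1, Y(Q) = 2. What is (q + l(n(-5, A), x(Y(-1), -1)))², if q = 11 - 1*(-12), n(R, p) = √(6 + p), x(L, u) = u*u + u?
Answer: 625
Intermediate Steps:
x(L, u) = u + u² (x(L, u) = u² + u = u + u²)
q = 23 (q = 11 + 12 = 23)
(q + l(n(-5, A), x(Y(-1), -1)))² = (23 + 2)² = 25² = 625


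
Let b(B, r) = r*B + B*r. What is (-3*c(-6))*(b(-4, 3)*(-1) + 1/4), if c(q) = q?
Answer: 873/2 ≈ 436.50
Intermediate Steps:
b(B, r) = 2*B*r (b(B, r) = B*r + B*r = 2*B*r)
(-3*c(-6))*(b(-4, 3)*(-1) + 1/4) = (-3*(-6))*((2*(-4)*3)*(-1) + 1/4) = 18*(-24*(-1) + ¼) = 18*(24 + ¼) = 18*(97/4) = 873/2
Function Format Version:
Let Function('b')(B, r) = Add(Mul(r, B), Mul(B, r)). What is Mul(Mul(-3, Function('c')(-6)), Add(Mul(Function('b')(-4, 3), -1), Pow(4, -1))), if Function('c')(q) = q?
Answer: Rational(873, 2) ≈ 436.50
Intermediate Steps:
Function('b')(B, r) = Mul(2, B, r) (Function('b')(B, r) = Add(Mul(B, r), Mul(B, r)) = Mul(2, B, r))
Mul(Mul(-3, Function('c')(-6)), Add(Mul(Function('b')(-4, 3), -1), Pow(4, -1))) = Mul(Mul(-3, -6), Add(Mul(Mul(2, -4, 3), -1), Pow(4, -1))) = Mul(18, Add(Mul(-24, -1), Rational(1, 4))) = Mul(18, Add(24, Rational(1, 4))) = Mul(18, Rational(97, 4)) = Rational(873, 2)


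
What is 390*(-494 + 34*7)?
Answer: -99840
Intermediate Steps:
390*(-494 + 34*7) = 390*(-494 + 238) = 390*(-256) = -99840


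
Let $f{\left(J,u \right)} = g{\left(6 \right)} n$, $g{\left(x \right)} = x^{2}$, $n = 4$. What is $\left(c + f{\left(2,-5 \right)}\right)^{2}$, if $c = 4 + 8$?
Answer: $24336$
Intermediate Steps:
$f{\left(J,u \right)} = 144$ ($f{\left(J,u \right)} = 6^{2} \cdot 4 = 36 \cdot 4 = 144$)
$c = 12$
$\left(c + f{\left(2,-5 \right)}\right)^{2} = \left(12 + 144\right)^{2} = 156^{2} = 24336$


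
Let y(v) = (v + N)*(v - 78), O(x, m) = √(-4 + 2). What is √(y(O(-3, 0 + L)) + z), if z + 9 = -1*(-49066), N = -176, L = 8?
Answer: √(62783 - 254*I*√2) ≈ 250.57 - 0.7168*I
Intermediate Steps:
O(x, m) = I*√2 (O(x, m) = √(-2) = I*√2)
z = 49057 (z = -9 - 1*(-49066) = -9 + 49066 = 49057)
y(v) = (-176 + v)*(-78 + v) (y(v) = (v - 176)*(v - 78) = (-176 + v)*(-78 + v))
√(y(O(-3, 0 + L)) + z) = √((13728 + (I*√2)² - 254*I*√2) + 49057) = √((13728 - 2 - 254*I*√2) + 49057) = √((13726 - 254*I*√2) + 49057) = √(62783 - 254*I*√2)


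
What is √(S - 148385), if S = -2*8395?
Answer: 5*I*√6607 ≈ 406.42*I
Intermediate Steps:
S = -16790
√(S - 148385) = √(-16790 - 148385) = √(-165175) = 5*I*√6607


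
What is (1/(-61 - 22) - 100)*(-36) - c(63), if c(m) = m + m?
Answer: 288378/83 ≈ 3474.4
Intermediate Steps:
c(m) = 2*m
(1/(-61 - 22) - 100)*(-36) - c(63) = (1/(-61 - 22) - 100)*(-36) - 2*63 = (1/(-83) - 100)*(-36) - 1*126 = (-1/83 - 100)*(-36) - 126 = -8301/83*(-36) - 126 = 298836/83 - 126 = 288378/83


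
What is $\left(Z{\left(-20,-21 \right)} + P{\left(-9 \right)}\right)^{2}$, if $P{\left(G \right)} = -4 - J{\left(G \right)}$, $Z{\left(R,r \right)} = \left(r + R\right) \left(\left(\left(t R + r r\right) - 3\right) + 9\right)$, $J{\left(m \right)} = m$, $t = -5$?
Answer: $502746084$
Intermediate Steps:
$Z{\left(R,r \right)} = \left(R + r\right) \left(6 + r^{2} - 5 R\right)$ ($Z{\left(R,r \right)} = \left(r + R\right) \left(\left(\left(- 5 R + r r\right) - 3\right) + 9\right) = \left(R + r\right) \left(\left(\left(- 5 R + r^{2}\right) - 3\right) + 9\right) = \left(R + r\right) \left(\left(\left(r^{2} - 5 R\right) - 3\right) + 9\right) = \left(R + r\right) \left(\left(-3 + r^{2} - 5 R\right) + 9\right) = \left(R + r\right) \left(6 + r^{2} - 5 R\right)$)
$P{\left(G \right)} = -4 - G$
$\left(Z{\left(-20,-21 \right)} + P{\left(-9 \right)}\right)^{2} = \left(\left(\left(-21\right)^{3} - 5 \left(-20\right)^{2} + 6 \left(-20\right) + 6 \left(-21\right) - 20 \left(-21\right)^{2} - \left(-100\right) \left(-21\right)\right) - -5\right)^{2} = \left(\left(-9261 - 2000 - 120 - 126 - 8820 - 2100\right) + \left(-4 + 9\right)\right)^{2} = \left(\left(-9261 - 2000 - 120 - 126 - 8820 - 2100\right) + 5\right)^{2} = \left(-22427 + 5\right)^{2} = \left(-22422\right)^{2} = 502746084$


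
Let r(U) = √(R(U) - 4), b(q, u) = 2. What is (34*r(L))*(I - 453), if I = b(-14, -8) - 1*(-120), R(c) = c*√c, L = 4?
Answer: -22508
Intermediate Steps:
R(c) = c^(3/2)
r(U) = √(-4 + U^(3/2)) (r(U) = √(U^(3/2) - 4) = √(-4 + U^(3/2)))
I = 122 (I = 2 - 1*(-120) = 2 + 120 = 122)
(34*r(L))*(I - 453) = (34*√(-4 + 4^(3/2)))*(122 - 453) = (34*√(-4 + 8))*(-331) = (34*√4)*(-331) = (34*2)*(-331) = 68*(-331) = -22508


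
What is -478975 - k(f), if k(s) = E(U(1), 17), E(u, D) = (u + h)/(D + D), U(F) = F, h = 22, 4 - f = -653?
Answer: -16285173/34 ≈ -4.7898e+5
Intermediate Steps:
f = 657 (f = 4 - 1*(-653) = 4 + 653 = 657)
E(u, D) = (22 + u)/(2*D) (E(u, D) = (u + 22)/(D + D) = (22 + u)/((2*D)) = (22 + u)*(1/(2*D)) = (22 + u)/(2*D))
k(s) = 23/34 (k(s) = (½)*(22 + 1)/17 = (½)*(1/17)*23 = 23/34)
-478975 - k(f) = -478975 - 1*23/34 = -478975 - 23/34 = -16285173/34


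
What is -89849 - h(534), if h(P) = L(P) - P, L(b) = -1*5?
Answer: -89310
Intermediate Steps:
L(b) = -5
h(P) = -5 - P
-89849 - h(534) = -89849 - (-5 - 1*534) = -89849 - (-5 - 534) = -89849 - 1*(-539) = -89849 + 539 = -89310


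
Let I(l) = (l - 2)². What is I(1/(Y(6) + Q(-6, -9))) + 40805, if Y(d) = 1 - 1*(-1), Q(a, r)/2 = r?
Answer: 10447169/256 ≈ 40809.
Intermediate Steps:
Q(a, r) = 2*r
Y(d) = 2 (Y(d) = 1 + 1 = 2)
I(l) = (-2 + l)²
I(1/(Y(6) + Q(-6, -9))) + 40805 = (-2 + 1/(2 + 2*(-9)))² + 40805 = (-2 + 1/(2 - 18))² + 40805 = (-2 + 1/(-16))² + 40805 = (-2 - 1/16)² + 40805 = (-33/16)² + 40805 = 1089/256 + 40805 = 10447169/256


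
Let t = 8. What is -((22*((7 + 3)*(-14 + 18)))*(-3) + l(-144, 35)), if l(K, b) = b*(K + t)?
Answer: 7400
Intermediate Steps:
l(K, b) = b*(8 + K) (l(K, b) = b*(K + 8) = b*(8 + K))
-((22*((7 + 3)*(-14 + 18)))*(-3) + l(-144, 35)) = -((22*((7 + 3)*(-14 + 18)))*(-3) + 35*(8 - 144)) = -((22*(10*4))*(-3) + 35*(-136)) = -((22*40)*(-3) - 4760) = -(880*(-3) - 4760) = -(-2640 - 4760) = -1*(-7400) = 7400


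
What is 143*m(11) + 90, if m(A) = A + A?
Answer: 3236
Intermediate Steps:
m(A) = 2*A
143*m(11) + 90 = 143*(2*11) + 90 = 143*22 + 90 = 3146 + 90 = 3236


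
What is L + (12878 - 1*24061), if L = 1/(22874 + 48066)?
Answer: -793322019/70940 ≈ -11183.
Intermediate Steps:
L = 1/70940 ≈ 1.4096e-5
L + (12878 - 1*24061) = 1/70940 + (12878 - 1*24061) = 1/70940 + (12878 - 24061) = 1/70940 - 11183 = -793322019/70940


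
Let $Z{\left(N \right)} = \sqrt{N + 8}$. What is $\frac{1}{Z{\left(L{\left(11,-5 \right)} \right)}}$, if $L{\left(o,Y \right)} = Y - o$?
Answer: $- \frac{i \sqrt{2}}{4} \approx - 0.35355 i$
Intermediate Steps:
$Z{\left(N \right)} = \sqrt{8 + N}$
$\frac{1}{Z{\left(L{\left(11,-5 \right)} \right)}} = \frac{1}{\sqrt{8 - 16}} = \frac{1}{\sqrt{-8}} = \frac{1}{2 i \sqrt{2}} = - \frac{i \sqrt{2}}{4}$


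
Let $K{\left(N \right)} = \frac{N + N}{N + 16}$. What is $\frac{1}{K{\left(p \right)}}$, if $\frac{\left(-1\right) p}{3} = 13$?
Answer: $\frac{23}{78} \approx 0.29487$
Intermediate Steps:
$p = -39$ ($p = \left(-3\right) 13 = -39$)
$K{\left(N \right)} = \frac{2 N}{16 + N}$
$\frac{1}{K{\left(p \right)}} = \frac{1}{2 \left(-39\right) \frac{1}{16 - 39}} = \frac{1}{2 \left(-39\right) \frac{1}{-23}} = \frac{1}{2 \left(-39\right) \left(- \frac{1}{23}\right)} = \frac{1}{\frac{78}{23}} = \frac{23}{78}$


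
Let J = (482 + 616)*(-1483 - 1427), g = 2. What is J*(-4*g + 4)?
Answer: 12780720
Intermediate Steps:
J = -3195180 (J = 1098*(-2910) = -3195180)
J*(-4*g + 4) = -3195180*(-4*2 + 4) = -3195180*(-8 + 4) = -3195180*(-4) = 12780720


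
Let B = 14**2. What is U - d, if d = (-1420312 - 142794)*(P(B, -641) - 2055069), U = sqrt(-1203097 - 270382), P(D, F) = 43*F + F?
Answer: -3256376525938 + 7*I*sqrt(30071) ≈ -3.2564e+12 + 1213.9*I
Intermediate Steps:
B = 196
P(D, F) = 44*F
U = 7*I*sqrt(30071) (U = sqrt(-1473479) = 7*I*sqrt(30071) ≈ 1213.9*I)
d = 3256376525938 (d = (-1420312 - 142794)*(44*(-641) - 2055069) = -1563106*(-28204 - 2055069) = -1563106*(-2083273) = 3256376525938)
U - d = 7*I*sqrt(30071) - 1*3256376525938 = 7*I*sqrt(30071) - 3256376525938 = -3256376525938 + 7*I*sqrt(30071)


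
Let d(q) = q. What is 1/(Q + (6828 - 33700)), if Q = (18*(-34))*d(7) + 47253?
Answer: 1/16097 ≈ 6.2123e-5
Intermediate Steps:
Q = 42969 (Q = (18*(-34))*7 + 47253 = -612*7 + 47253 = -4284 + 47253 = 42969)
1/(Q + (6828 - 33700)) = 1/(42969 + (6828 - 33700)) = 1/(42969 - 26872) = 1/16097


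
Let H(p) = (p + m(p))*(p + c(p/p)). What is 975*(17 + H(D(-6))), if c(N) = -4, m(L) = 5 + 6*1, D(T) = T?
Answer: -32175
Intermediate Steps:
m(L) = 11 (m(L) = 5 + 6 = 11)
H(p) = (-4 + p)*(11 + p) (H(p) = (p + 11)*(p - 4) = (11 + p)*(-4 + p) = (-4 + p)*(11 + p))
975*(17 + H(D(-6))) = 975*(17 + (-44 + (-6)² + 7*(-6))) = 975*(17 + (-44 + 36 - 42)) = 975*(17 - 50) = 975*(-33) = -32175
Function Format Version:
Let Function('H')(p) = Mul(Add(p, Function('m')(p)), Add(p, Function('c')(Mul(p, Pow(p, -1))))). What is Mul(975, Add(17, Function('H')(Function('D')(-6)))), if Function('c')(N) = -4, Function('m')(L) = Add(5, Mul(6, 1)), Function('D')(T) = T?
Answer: -32175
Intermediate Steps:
Function('m')(L) = 11 (Function('m')(L) = Add(5, 6) = 11)
Function('H')(p) = Mul(Add(-4, p), Add(11, p)) (Function('H')(p) = Mul(Add(p, 11), Add(p, -4)) = Mul(Add(11, p), Add(-4, p)) = Mul(Add(-4, p), Add(11, p)))
Mul(975, Add(17, Function('H')(Function('D')(-6)))) = Mul(975, Add(17, Add(-44, Pow(-6, 2), Mul(7, -6)))) = Mul(975, Add(17, Add(-44, 36, -42))) = Mul(975, Add(17, -50)) = Mul(975, -33) = -32175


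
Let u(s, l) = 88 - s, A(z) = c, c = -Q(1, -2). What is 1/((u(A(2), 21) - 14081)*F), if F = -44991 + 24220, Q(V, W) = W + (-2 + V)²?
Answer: 1/290669374 ≈ 3.4403e-9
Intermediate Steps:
c = 1 (c = -(-2 + (-2 + 1)²) = -(-2 + (-1)²) = -(-2 + 1) = -1*(-1) = 1)
A(z) = 1
F = -20771
1/((u(A(2), 21) - 14081)*F) = 1/(((88 - 1*1) - 14081)*(-20771)) = -1/20771/((88 - 1) - 14081) = -1/20771/(87 - 14081) = -1/20771/(-13994) = -1/13994*(-1/20771) = 1/290669374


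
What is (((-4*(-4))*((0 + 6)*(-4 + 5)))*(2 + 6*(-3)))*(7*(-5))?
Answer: 53760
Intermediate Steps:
(((-4*(-4))*((0 + 6)*(-4 + 5)))*(2 + 6*(-3)))*(7*(-5)) = ((16*(6*1))*(2 - 18))*(-35) = ((16*6)*(-16))*(-35) = (96*(-16))*(-35) = -1536*(-35) = 53760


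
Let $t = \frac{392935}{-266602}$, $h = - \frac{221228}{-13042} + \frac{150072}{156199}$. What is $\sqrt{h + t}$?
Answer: $\frac{\sqrt{1213020874828986785518184538898}}{271553779968758} \approx 4.0558$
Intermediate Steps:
$h = \frac{18256415698}{1018573679}$ ($h = \left(-221228\right) \left(- \frac{1}{13042}\right) + 150072 \cdot \frac{1}{156199} = \frac{110614}{6521} + \frac{150072}{156199} = \frac{18256415698}{1018573679} \approx 17.924$)
$t = - \frac{392935}{266602}$ ($t = 392935 \left(- \frac{1}{266602}\right) = - \frac{392935}{266602} \approx -1.4739$)
$\sqrt{h + t} = \sqrt{\frac{18256415698}{1018573679} - \frac{392935}{266602}} = \sqrt{\frac{4466963689360331}{271553779968758}} = \frac{\sqrt{1213020874828986785518184538898}}{271553779968758}$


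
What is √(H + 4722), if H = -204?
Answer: 3*√502 ≈ 67.216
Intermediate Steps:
√(H + 4722) = √(-204 + 4722) = √4518 = 3*√502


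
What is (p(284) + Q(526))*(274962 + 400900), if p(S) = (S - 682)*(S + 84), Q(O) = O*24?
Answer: -90457370080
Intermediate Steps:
Q(O) = 24*O
p(S) = (-682 + S)*(84 + S)
(p(284) + Q(526))*(274962 + 400900) = ((-57288 + 284² - 598*284) + 24*526)*(274962 + 400900) = ((-57288 + 80656 - 169832) + 12624)*675862 = (-146464 + 12624)*675862 = -133840*675862 = -90457370080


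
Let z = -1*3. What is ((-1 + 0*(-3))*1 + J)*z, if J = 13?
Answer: -36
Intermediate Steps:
z = -3
((-1 + 0*(-3))*1 + J)*z = ((-1 + 0*(-3))*1 + 13)*(-3) = ((-1 + 0)*1 + 13)*(-3) = (-1*1 + 13)*(-3) = (-1 + 13)*(-3) = 12*(-3) = -36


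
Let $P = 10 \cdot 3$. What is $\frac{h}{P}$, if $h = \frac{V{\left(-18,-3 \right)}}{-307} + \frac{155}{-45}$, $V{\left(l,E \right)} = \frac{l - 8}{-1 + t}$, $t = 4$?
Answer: $- \frac{9439}{82890} \approx -0.11387$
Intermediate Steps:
$V{\left(l,E \right)} = - \frac{8}{3} + \frac{l}{3}$ ($V{\left(l,E \right)} = \frac{l - 8}{-1 + 4} = \frac{-8 + l}{3} = \left(-8 + l\right) \frac{1}{3} = - \frac{8}{3} + \frac{l}{3}$)
$h = - \frac{9439}{2763}$ ($h = \frac{- \frac{8}{3} + \frac{1}{3} \left(-18\right)}{-307} + \frac{155}{-45} = \left(- \frac{8}{3} - 6\right) \left(- \frac{1}{307}\right) + 155 \left(- \frac{1}{45}\right) = \left(- \frac{26}{3}\right) \left(- \frac{1}{307}\right) - \frac{31}{9} = \frac{26}{921} - \frac{31}{9} = - \frac{9439}{2763} \approx -3.4162$)
$P = 30$
$\frac{h}{P} = - \frac{9439}{2763 \cdot 30} = \left(- \frac{9439}{2763}\right) \frac{1}{30} = - \frac{9439}{82890}$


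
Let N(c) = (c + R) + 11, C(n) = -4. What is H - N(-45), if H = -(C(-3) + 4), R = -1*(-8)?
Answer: 26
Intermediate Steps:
R = 8
N(c) = 19 + c (N(c) = (c + 8) + 11 = (8 + c) + 11 = 19 + c)
H = 0 (H = -(-4 + 4) = -1*0 = 0)
H - N(-45) = 0 - (19 - 45) = 0 - 1*(-26) = 0 + 26 = 26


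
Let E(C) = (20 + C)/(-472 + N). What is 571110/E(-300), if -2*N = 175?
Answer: 63907209/56 ≈ 1.1412e+6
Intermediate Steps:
N = -175/2 (N = -1/2*175 = -175/2 ≈ -87.500)
E(C) = -40/1119 - 2*C/1119 (E(C) = (20 + C)/(-472 - 175/2) = (20 + C)/(-1119/2) = (20 + C)*(-2/1119) = -40/1119 - 2*C/1119)
571110/E(-300) = 571110/(-40/1119 - 2/1119*(-300)) = 571110/(-40/1119 + 200/373) = 571110/(560/1119) = 571110*(1119/560) = 63907209/56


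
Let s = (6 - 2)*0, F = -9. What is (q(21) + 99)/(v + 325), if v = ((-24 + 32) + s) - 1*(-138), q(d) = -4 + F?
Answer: 86/471 ≈ 0.18259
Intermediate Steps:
q(d) = -13 (q(d) = -4 - 9 = -13)
s = 0 (s = 4*0 = 0)
v = 146 (v = ((-24 + 32) + 0) - 1*(-138) = (8 + 0) + 138 = 8 + 138 = 146)
(q(21) + 99)/(v + 325) = (-13 + 99)/(146 + 325) = 86/471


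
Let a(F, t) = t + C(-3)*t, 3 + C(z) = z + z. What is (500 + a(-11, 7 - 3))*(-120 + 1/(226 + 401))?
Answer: -11737284/209 ≈ -56159.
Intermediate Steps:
C(z) = -3 + 2*z (C(z) = -3 + (z + z) = -3 + 2*z)
a(F, t) = -8*t (a(F, t) = t + (-3 + 2*(-3))*t = t + (-3 - 6)*t = t - 9*t = -8*t)
(500 + a(-11, 7 - 3))*(-120 + 1/(226 + 401)) = (500 - 8*(7 - 3))*(-120 + 1/(226 + 401)) = (500 - 8*4)*(-120 + 1/627) = (500 - 32)*(-120 + 1/627) = 468*(-75239/627) = -11737284/209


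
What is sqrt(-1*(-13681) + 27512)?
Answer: 3*sqrt(4577) ≈ 202.96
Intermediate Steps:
sqrt(-1*(-13681) + 27512) = sqrt(13681 + 27512) = sqrt(41193) = 3*sqrt(4577)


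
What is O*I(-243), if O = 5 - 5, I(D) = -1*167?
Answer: 0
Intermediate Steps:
I(D) = -167
O = 0
O*I(-243) = 0*(-167) = 0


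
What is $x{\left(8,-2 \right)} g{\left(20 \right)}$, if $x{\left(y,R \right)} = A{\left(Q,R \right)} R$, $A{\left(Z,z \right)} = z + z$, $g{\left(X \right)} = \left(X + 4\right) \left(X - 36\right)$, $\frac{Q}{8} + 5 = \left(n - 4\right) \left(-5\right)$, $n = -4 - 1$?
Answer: $-3072$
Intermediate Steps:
$n = -5$ ($n = -4 - 1 = -5$)
$Q = 320$ ($Q = -40 + 8 \left(-5 - 4\right) \left(-5\right) = -40 + 8 \left(\left(-9\right) \left(-5\right)\right) = -40 + 8 \cdot 45 = -40 + 360 = 320$)
$g{\left(X \right)} = \left(-36 + X\right) \left(4 + X\right)$ ($g{\left(X \right)} = \left(4 + X\right) \left(-36 + X\right) = \left(-36 + X\right) \left(4 + X\right)$)
$A{\left(Z,z \right)} = 2 z$
$x{\left(y,R \right)} = 2 R^{2}$ ($x{\left(y,R \right)} = 2 R R = 2 R^{2}$)
$x{\left(8,-2 \right)} g{\left(20 \right)} = 2 \left(-2\right)^{2} \left(-144 + 20^{2} - 640\right) = 2 \cdot 4 \left(-144 + 400 - 640\right) = 8 \left(-384\right) = -3072$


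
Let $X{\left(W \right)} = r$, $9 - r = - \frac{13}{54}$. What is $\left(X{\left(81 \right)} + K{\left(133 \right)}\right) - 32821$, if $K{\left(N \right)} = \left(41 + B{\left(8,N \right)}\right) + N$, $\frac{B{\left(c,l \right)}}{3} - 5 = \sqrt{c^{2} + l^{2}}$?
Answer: $- \frac{1761629}{54} + 3 \sqrt{17753} \approx -32223.0$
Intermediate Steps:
$B{\left(c,l \right)} = 15 + 3 \sqrt{c^{2} + l^{2}}$
$r = \frac{499}{54}$ ($r = 9 - - \frac{13}{54} = 9 + \frac{13}{54} = \frac{499}{54} \approx 9.2407$)
$K{\left(N \right)} = 56 + N + 3 \sqrt{64 + N^{2}}$ ($K{\left(N \right)} = \left(41 + \left(15 + 3 \sqrt{8^{2} + N^{2}}\right)\right) + N = \left(41 + \left(15 + 3 \sqrt{64 + N^{2}}\right)\right) + N = \left(56 + 3 \sqrt{64 + N^{2}}\right) + N = 56 + N + 3 \sqrt{64 + N^{2}}$)
$X{\left(W \right)} = \frac{499}{54}$
$\left(X{\left(81 \right)} + K{\left(133 \right)}\right) - 32821 = \left(\frac{499}{54} + \left(56 + 133 + 3 \sqrt{64 + 133^{2}}\right)\right) - 32821 = \left(\frac{499}{54} + \left(56 + 133 + 3 \sqrt{64 + 17689}\right)\right) - 32821 = \left(\frac{499}{54} + \left(56 + 133 + 3 \sqrt{17753}\right)\right) - 32821 = \left(\frac{499}{54} + \left(189 + 3 \sqrt{17753}\right)\right) - 32821 = \left(\frac{10705}{54} + 3 \sqrt{17753}\right) - 32821 = - \frac{1761629}{54} + 3 \sqrt{17753}$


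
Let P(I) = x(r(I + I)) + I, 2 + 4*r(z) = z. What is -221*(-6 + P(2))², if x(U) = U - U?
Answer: -3536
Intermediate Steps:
r(z) = -½ + z/4
x(U) = 0
P(I) = I (P(I) = 0 + I = I)
-221*(-6 + P(2))² = -221*(-6 + 2)² = -221*(-4)² = -221*16 = -3536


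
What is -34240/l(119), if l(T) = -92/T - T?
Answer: 4074560/14253 ≈ 285.87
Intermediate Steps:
l(T) = -T - 92/T
-34240/l(119) = -34240/(-1*119 - 92/119) = -34240/(-119 - 92*1/119) = -34240/(-119 - 92/119) = -34240/(-14253/119) = -34240*(-119/14253) = 4074560/14253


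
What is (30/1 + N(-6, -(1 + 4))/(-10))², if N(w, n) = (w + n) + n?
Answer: 24964/25 ≈ 998.56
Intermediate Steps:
N(w, n) = w + 2*n (N(w, n) = (n + w) + n = w + 2*n)
(30/1 + N(-6, -(1 + 4))/(-10))² = (30/1 + (-6 + 2*(-(1 + 4)))/(-10))² = (30*1 + (-6 + 2*(-1*5))*(-⅒))² = (30 + (-6 + 2*(-5))*(-⅒))² = (30 + (-6 - 10)*(-⅒))² = (30 - 16*(-⅒))² = (30 + 8/5)² = (158/5)² = 24964/25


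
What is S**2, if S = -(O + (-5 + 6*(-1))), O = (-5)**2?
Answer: 196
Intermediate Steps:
O = 25
S = -14 (S = -(25 + (-5 + 6*(-1))) = -(25 + (-5 - 6)) = -(25 - 11) = -1*14 = -14)
S**2 = (-14)**2 = 196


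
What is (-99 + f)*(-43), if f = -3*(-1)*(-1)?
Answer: 4386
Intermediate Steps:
f = -3 (f = 3*(-1) = -3)
(-99 + f)*(-43) = (-99 - 3)*(-43) = -102*(-43) = 4386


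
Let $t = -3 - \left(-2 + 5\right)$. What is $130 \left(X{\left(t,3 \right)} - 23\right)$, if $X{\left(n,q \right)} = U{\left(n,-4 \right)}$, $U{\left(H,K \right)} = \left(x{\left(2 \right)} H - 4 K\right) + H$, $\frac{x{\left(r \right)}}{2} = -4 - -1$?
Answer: $2990$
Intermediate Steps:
$x{\left(r \right)} = -6$ ($x{\left(r \right)} = 2 \left(-4 - -1\right) = 2 \left(-4 + 1\right) = 2 \left(-3\right) = -6$)
$t = -6$ ($t = -3 - 3 = -6$)
$U{\left(H,K \right)} = - 5 H - 4 K$ ($U{\left(H,K \right)} = \left(- 6 H - 4 K\right) + H = - 5 H - 4 K$)
$X{\left(n,q \right)} = 16 - 5 n$ ($X{\left(n,q \right)} = - 5 n - -16 = - 5 n + 16 = 16 - 5 n$)
$130 \left(X{\left(t,3 \right)} - 23\right) = 130 \left(\left(16 - -30\right) - 23\right) = 130 \left(\left(16 + 30\right) - 23\right) = 130 \left(46 - 23\right) = 130 \cdot 23 = 2990$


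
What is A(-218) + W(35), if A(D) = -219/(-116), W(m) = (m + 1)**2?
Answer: 150555/116 ≈ 1297.9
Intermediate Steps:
W(m) = (1 + m)**2
A(D) = 219/116 (A(D) = -219*(-1/116) = 219/116)
A(-218) + W(35) = 219/116 + (1 + 35)**2 = 219/116 + 36**2 = 219/116 + 1296 = 150555/116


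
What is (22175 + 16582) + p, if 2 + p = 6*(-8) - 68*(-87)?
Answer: 44623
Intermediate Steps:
p = 5866 (p = -2 + (6*(-8) - 68*(-87)) = -2 + (-48 + 5916) = -2 + 5868 = 5866)
(22175 + 16582) + p = (22175 + 16582) + 5866 = 38757 + 5866 = 44623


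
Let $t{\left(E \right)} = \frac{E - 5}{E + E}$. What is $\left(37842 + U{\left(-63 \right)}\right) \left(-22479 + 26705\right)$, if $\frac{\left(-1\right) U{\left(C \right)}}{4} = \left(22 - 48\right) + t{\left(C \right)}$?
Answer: $\frac{10102092412}{63} \approx 1.6035 \cdot 10^{8}$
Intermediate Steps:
$t{\left(E \right)} = \frac{-5 + E}{2 E}$
$U{\left(C \right)} = 104 - \frac{2 \left(-5 + C\right)}{C}$ ($U{\left(C \right)} = - 4 \left(\left(22 - 48\right) + \frac{-5 + C}{2 C}\right) = - 4 \left(-26 + \frac{-5 + C}{2 C}\right) = 104 - \frac{2 \left(-5 + C\right)}{C}$)
$\left(37842 + U{\left(-63 \right)}\right) \left(-22479 + 26705\right) = \left(37842 + \left(102 + \frac{10}{-63}\right)\right) \left(-22479 + 26705\right) = \left(37842 + \left(102 + 10 \left(- \frac{1}{63}\right)\right)\right) 4226 = \left(37842 + \left(102 - \frac{10}{63}\right)\right) 4226 = \left(37842 + \frac{6416}{63}\right) 4226 = \frac{2390462}{63} \cdot 4226 = \frac{10102092412}{63}$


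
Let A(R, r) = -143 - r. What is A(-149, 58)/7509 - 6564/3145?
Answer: -16640407/7871935 ≈ -2.1139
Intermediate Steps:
A(-149, 58)/7509 - 6564/3145 = (-143 - 1*58)/7509 - 6564/3145 = (-143 - 58)*(1/7509) - 6564*1/3145 = -201*1/7509 - 6564/3145 = -67/2503 - 6564/3145 = -16640407/7871935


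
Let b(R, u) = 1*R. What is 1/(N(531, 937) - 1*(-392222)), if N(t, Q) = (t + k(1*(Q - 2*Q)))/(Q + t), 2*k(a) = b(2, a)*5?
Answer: 367/143945608 ≈ 2.5496e-6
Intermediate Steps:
b(R, u) = R
k(a) = 5 (k(a) = (2*5)/2 = (1/2)*10 = 5)
N(t, Q) = (5 + t)/(Q + t) (N(t, Q) = (t + 5)/(Q + t) = (5 + t)/(Q + t))
1/(N(531, 937) - 1*(-392222)) = 1/((5 + 531)/(937 + 531) - 1*(-392222)) = 1/(536/1468 + 392222) = 1/((1/1468)*536 + 392222) = 1/(134/367 + 392222) = 1/(143945608/367) = 367/143945608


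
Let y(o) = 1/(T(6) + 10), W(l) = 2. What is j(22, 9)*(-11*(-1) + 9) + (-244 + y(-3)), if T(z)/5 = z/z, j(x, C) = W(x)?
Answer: -3059/15 ≈ -203.93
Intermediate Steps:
j(x, C) = 2
T(z) = 5 (T(z) = 5*(z/z) = 5*1 = 5)
y(o) = 1/15 (y(o) = 1/(5 + 10) = 1/15)
j(22, 9)*(-11*(-1) + 9) + (-244 + y(-3)) = 2*(-11*(-1) + 9) + (-244 + 1/15) = 2*(11 + 9) - 3659/15 = 2*20 - 3659/15 = 40 - 3659/15 = -3059/15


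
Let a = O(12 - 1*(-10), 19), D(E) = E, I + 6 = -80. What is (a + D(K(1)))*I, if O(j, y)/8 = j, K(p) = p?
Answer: -15222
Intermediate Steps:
O(j, y) = 8*j
I = -86 (I = -6 - 80 = -86)
a = 176 (a = 8*(12 - 1*(-10)) = 8*(12 + 10) = 8*22 = 176)
(a + D(K(1)))*I = (176 + 1)*(-86) = 177*(-86) = -15222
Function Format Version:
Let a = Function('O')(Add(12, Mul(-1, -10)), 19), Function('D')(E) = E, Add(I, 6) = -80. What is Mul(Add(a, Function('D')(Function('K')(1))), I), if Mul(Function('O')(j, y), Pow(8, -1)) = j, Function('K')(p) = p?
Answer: -15222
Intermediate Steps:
Function('O')(j, y) = Mul(8, j)
I = -86 (I = Add(-6, -80) = -86)
a = 176 (a = Mul(8, Add(12, Mul(-1, -10))) = Mul(8, Add(12, 10)) = Mul(8, 22) = 176)
Mul(Add(a, Function('D')(Function('K')(1))), I) = Mul(Add(176, 1), -86) = Mul(177, -86) = -15222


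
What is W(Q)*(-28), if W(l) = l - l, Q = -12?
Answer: 0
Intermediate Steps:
W(l) = 0
W(Q)*(-28) = 0*(-28) = 0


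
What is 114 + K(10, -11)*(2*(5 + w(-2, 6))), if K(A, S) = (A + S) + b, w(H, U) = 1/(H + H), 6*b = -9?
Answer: 361/4 ≈ 90.250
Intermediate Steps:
b = -3/2 (b = (1/6)*(-9) = -3/2 ≈ -1.5000)
w(H, U) = 1/(2*H)
K(A, S) = -3/2 + A + S (K(A, S) = (A + S) - 3/2 = -3/2 + A + S)
114 + K(10, -11)*(2*(5 + w(-2, 6))) = 114 + (-3/2 + 10 - 11)*(2*(5 + (1/2)/(-2))) = 114 - 5*(5 + (1/2)*(-1/2)) = 114 - 5*(5 - 1/4) = 114 - 5*19/4 = 114 - 5/2*19/2 = 114 - 95/4 = 361/4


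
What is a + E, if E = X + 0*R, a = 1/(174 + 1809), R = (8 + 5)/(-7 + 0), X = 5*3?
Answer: 29746/1983 ≈ 15.001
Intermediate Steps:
X = 15
R = -13/7 (R = 13/(-7) = 13*(-⅐) = -13/7 ≈ -1.8571)
a = 1/1983 ≈ 0.00050429
E = 15 (E = 15 + 0*(-13/7) = 15 + 0 = 15)
a + E = 1/1983 + 15 = 29746/1983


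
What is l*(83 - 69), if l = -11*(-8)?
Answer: 1232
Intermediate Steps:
l = 88
l*(83 - 69) = 88*(83 - 69) = 88*14 = 1232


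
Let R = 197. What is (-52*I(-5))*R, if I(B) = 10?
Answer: -102440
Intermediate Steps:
(-52*I(-5))*R = -52*10*197 = -520*197 = -102440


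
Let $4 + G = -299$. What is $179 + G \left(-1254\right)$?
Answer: $380141$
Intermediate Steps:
$G = -303$ ($G = -4 - 299 = -303$)
$179 + G \left(-1254\right) = 179 - -379962 = 179 + 379962 = 380141$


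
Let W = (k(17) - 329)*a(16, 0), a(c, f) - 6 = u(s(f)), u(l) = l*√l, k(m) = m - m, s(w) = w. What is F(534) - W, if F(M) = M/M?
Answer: 1975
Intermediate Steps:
k(m) = 0
F(M) = 1
u(l) = l^(3/2)
a(c, f) = 6 + f^(3/2)
W = -1974 (W = (0 - 329)*(6 + 0^(3/2)) = -329*(6 + 0) = -329*6 = -1974)
F(534) - W = 1 - 1*(-1974) = 1 + 1974 = 1975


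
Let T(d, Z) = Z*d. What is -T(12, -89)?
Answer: 1068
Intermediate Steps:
-T(12, -89) = -(-89)*12 = -1*(-1068) = 1068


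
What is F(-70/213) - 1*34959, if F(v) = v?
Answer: -7446337/213 ≈ -34959.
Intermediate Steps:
F(-70/213) - 1*34959 = -70/213 - 1*34959 = -70*1/213 - 34959 = -70/213 - 34959 = -7446337/213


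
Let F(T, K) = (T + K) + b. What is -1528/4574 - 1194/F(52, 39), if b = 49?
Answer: -1418819/160090 ≈ -8.8626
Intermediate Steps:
F(T, K) = 49 + K + T (F(T, K) = (T + K) + 49 = (K + T) + 49 = 49 + K + T)
-1528/4574 - 1194/F(52, 39) = -1528/4574 - 1194/(49 + 39 + 52) = -1528*1/4574 - 1194/140 = -764/2287 - 1194*1/140 = -764/2287 - 597/70 = -1418819/160090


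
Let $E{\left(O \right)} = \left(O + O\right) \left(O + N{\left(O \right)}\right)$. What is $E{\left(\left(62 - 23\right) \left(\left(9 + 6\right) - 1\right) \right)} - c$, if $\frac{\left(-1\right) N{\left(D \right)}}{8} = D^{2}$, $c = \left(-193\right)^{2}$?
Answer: $-2603782393$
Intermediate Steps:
$c = 37249$
$N{\left(D \right)} = - 8 D^{2}$
$E{\left(O \right)} = 2 O \left(O - 8 O^{2}\right)$ ($E{\left(O \right)} = \left(O + O\right) \left(O - 8 O^{2}\right) = 2 O \left(O - 8 O^{2}\right)$)
$E{\left(\left(62 - 23\right) \left(\left(9 + 6\right) - 1\right) \right)} - c = \left(\left(62 - 23\right) \left(\left(9 + 6\right) - 1\right)\right)^{2} \left(2 - 16 \left(62 - 23\right) \left(\left(9 + 6\right) - 1\right)\right) - 37249 = \left(39 \left(15 - 1\right)\right)^{2} \left(2 - 16 \cdot 39 \left(15 - 1\right)\right) - 37249 = \left(39 \cdot 14\right)^{2} \left(2 - 16 \cdot 39 \cdot 14\right) - 37249 = 546^{2} \left(2 - 8736\right) - 37249 = 298116 \left(2 - 8736\right) - 37249 = 298116 \left(-8734\right) - 37249 = -2603745144 - 37249 = -2603782393$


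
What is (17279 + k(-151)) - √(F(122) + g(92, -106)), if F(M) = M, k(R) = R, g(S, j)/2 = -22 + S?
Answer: 17128 - √262 ≈ 17112.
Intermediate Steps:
g(S, j) = -44 + 2*S (g(S, j) = 2*(-22 + S) = -44 + 2*S)
(17279 + k(-151)) - √(F(122) + g(92, -106)) = (17279 - 151) - √(122 + (-44 + 2*92)) = 17128 - √(122 + (-44 + 184)) = 17128 - √(122 + 140) = 17128 - √262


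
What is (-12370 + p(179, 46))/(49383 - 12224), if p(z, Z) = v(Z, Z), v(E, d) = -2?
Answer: -12372/37159 ≈ -0.33295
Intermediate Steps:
p(z, Z) = -2
(-12370 + p(179, 46))/(49383 - 12224) = (-12370 - 2)/(49383 - 12224) = -12372/37159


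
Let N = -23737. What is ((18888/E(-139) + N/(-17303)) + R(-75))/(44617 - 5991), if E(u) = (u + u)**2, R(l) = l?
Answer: -12266508691/6456553422319 ≈ -0.0018999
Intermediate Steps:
E(u) = 4*u**2 (E(u) = (2*u)**2 = 4*u**2)
((18888/E(-139) + N/(-17303)) + R(-75))/(44617 - 5991) = ((18888/((4*(-139)**2)) - 23737/(-17303)) - 75)/(44617 - 5991) = ((18888/((4*19321)) - 23737*(-1/17303)) - 75)/38626 = ((18888/77284 + 23737/17303) - 75)*(1/38626) = ((18888*(1/77284) + 23737/17303) - 75)*(1/38626) = ((4722/19321 + 23737/17303) - 75)*(1/38626) = (540327343/334311263 - 75)*(1/38626) = -24533017382/334311263*1/38626 = -12266508691/6456553422319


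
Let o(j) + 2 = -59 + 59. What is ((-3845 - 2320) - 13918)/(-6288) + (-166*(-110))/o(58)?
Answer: -57389357/6288 ≈ -9126.8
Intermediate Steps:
o(j) = -2 (o(j) = -2 + (-59 + 59) = -2 + 0 = -2)
((-3845 - 2320) - 13918)/(-6288) + (-166*(-110))/o(58) = ((-3845 - 2320) - 13918)/(-6288) - 166*(-110)/(-2) = (-6165 - 13918)*(-1/6288) + 18260*(-½) = -20083*(-1/6288) - 9130 = 20083/6288 - 9130 = -57389357/6288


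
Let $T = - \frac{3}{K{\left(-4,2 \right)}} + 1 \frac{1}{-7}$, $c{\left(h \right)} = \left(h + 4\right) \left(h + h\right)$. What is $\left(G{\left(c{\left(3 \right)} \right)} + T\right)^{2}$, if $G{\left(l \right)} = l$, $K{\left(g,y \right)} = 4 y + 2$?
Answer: $\frac{8462281}{4900} \approx 1727.0$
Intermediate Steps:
$c{\left(h \right)} = 2 h \left(4 + h\right)$ ($c{\left(h \right)} = \left(4 + h\right) 2 h = 2 h \left(4 + h\right)$)
$K{\left(g,y \right)} = 2 + 4 y$
$T = - \frac{31}{70}$ ($T = - \frac{3}{2 + 4 \cdot 2} + 1 \frac{1}{-7} = - \frac{3}{2 + 8} + 1 \left(- \frac{1}{7}\right) = - \frac{3}{10} - \frac{1}{7} = - \frac{31}{70} \approx -0.44286$)
$\left(G{\left(c{\left(3 \right)} \right)} + T\right)^{2} = \left(2 \cdot 3 \left(4 + 3\right) - \frac{31}{70}\right)^{2} = \left(2 \cdot 3 \cdot 7 - \frac{31}{70}\right)^{2} = \left(42 - \frac{31}{70}\right)^{2} = \left(\frac{2909}{70}\right)^{2} = \frac{8462281}{4900}$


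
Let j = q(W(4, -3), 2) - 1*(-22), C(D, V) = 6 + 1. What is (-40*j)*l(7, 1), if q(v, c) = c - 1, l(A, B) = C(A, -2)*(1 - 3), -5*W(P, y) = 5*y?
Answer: 12880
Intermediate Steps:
C(D, V) = 7
W(P, y) = -y
l(A, B) = -14 (l(A, B) = 7*(1 - 3) = 7*(-2) = -14)
q(v, c) = -1 + c
j = 23 (j = (-1 + 2) - 1*(-22) = 1 + 22 = 23)
(-40*j)*l(7, 1) = -40*23*(-14) = -920*(-14) = 12880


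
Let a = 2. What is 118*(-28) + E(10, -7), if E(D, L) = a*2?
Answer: -3300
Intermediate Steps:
E(D, L) = 4 (E(D, L) = 2*2 = 4)
118*(-28) + E(10, -7) = 118*(-28) + 4 = -3304 + 4 = -3300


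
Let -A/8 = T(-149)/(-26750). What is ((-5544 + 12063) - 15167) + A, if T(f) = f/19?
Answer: -2197673596/254125 ≈ -8648.0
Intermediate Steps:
T(f) = f/19 (T(f) = f*(1/19) = f/19)
A = -596/254125 (A = -8*(1/19)*(-149)/(-26750) = -(-1192)*(-1)/(19*26750) = -8*149/508250 = -596/254125 ≈ -0.0023453)
((-5544 + 12063) - 15167) + A = ((-5544 + 12063) - 15167) - 596/254125 = (6519 - 15167) - 596/254125 = -8648 - 596/254125 = -2197673596/254125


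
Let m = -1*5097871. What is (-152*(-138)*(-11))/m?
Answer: 12144/268309 ≈ 0.045261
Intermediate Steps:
m = -5097871
(-152*(-138)*(-11))/m = (-152*(-138)*(-11))/(-5097871) = (20976*(-11))*(-1/5097871) = -230736*(-1/5097871) = 12144/268309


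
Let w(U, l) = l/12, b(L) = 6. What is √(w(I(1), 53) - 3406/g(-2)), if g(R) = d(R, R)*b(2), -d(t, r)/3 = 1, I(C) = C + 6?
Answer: √6971/6 ≈ 13.915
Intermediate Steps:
I(C) = 6 + C
d(t, r) = -3 (d(t, r) = -3*1 = -3)
g(R) = -18 (g(R) = -3*6 = -18)
w(U, l) = l/12 (w(U, l) = l*(1/12) = l/12)
√(w(I(1), 53) - 3406/g(-2)) = √((1/12)*53 - 3406/(-18)) = √(53/12 - 3406*(-1/18)) = √(53/12 + 1703/9) = √(6971/36) = √6971/6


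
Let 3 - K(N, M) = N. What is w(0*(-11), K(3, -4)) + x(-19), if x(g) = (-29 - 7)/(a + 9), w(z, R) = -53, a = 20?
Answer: -1573/29 ≈ -54.241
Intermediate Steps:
K(N, M) = 3 - N
x(g) = -36/29 (x(g) = (-29 - 7)/(20 + 9) = -36/29)
w(0*(-11), K(3, -4)) + x(-19) = -53 - 36/29 = -1573/29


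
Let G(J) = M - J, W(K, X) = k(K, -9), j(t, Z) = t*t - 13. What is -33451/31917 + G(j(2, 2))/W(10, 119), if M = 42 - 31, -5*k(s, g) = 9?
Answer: -1164253/95751 ≈ -12.159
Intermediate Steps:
k(s, g) = -9/5 (k(s, g) = -⅕*9 = -9/5)
M = 11
j(t, Z) = -13 + t² (j(t, Z) = t² - 13 = -13 + t²)
W(K, X) = -9/5
G(J) = 11 - J
-33451/31917 + G(j(2, 2))/W(10, 119) = -33451/31917 + (11 - (-13 + 2²))/(-9/5) = -33451*1/31917 + (11 - (-13 + 4))*(-5/9) = -33451/31917 + (11 - 1*(-9))*(-5/9) = -33451/31917 + (11 + 9)*(-5/9) = -33451/31917 + 20*(-5/9) = -33451/31917 - 100/9 = -1164253/95751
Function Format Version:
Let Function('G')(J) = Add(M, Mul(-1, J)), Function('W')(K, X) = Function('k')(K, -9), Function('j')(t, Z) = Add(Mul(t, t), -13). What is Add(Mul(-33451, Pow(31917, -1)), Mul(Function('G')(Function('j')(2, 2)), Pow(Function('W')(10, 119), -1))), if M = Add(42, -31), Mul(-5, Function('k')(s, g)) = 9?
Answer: Rational(-1164253, 95751) ≈ -12.159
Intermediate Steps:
Function('k')(s, g) = Rational(-9, 5) (Function('k')(s, g) = Mul(Rational(-1, 5), 9) = Rational(-9, 5))
M = 11
Function('j')(t, Z) = Add(-13, Pow(t, 2)) (Function('j')(t, Z) = Add(Pow(t, 2), -13) = Add(-13, Pow(t, 2)))
Function('W')(K, X) = Rational(-9, 5)
Function('G')(J) = Add(11, Mul(-1, J))
Add(Mul(-33451, Pow(31917, -1)), Mul(Function('G')(Function('j')(2, 2)), Pow(Function('W')(10, 119), -1))) = Add(Mul(-33451, Pow(31917, -1)), Mul(Add(11, Mul(-1, Add(-13, Pow(2, 2)))), Pow(Rational(-9, 5), -1))) = Add(Mul(-33451, Rational(1, 31917)), Mul(Add(11, Mul(-1, Add(-13, 4))), Rational(-5, 9))) = Add(Rational(-33451, 31917), Mul(Add(11, Mul(-1, -9)), Rational(-5, 9))) = Add(Rational(-33451, 31917), Mul(Add(11, 9), Rational(-5, 9))) = Add(Rational(-33451, 31917), Mul(20, Rational(-5, 9))) = Add(Rational(-33451, 31917), Rational(-100, 9)) = Rational(-1164253, 95751)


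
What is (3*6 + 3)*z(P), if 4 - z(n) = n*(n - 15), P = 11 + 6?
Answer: -630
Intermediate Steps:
P = 17
z(n) = 4 - n*(-15 + n) (z(n) = 4 - n*(n - 15) = 4 - n*(-15 + n))
(3*6 + 3)*z(P) = (3*6 + 3)*(4 - 1*17² + 15*17) = (18 + 3)*(4 - 1*289 + 255) = 21*(4 - 289 + 255) = 21*(-30) = -630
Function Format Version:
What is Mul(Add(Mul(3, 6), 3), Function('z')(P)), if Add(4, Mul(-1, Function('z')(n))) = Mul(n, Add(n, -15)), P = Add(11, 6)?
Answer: -630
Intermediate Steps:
P = 17
Function('z')(n) = Add(4, Mul(-1, n, Add(-15, n))) (Function('z')(n) = Add(4, Mul(-1, Mul(n, Add(n, -15)))) = Add(4, Mul(-1, Mul(n, Add(-15, n)))) = Add(4, Mul(-1, n, Add(-15, n))))
Mul(Add(Mul(3, 6), 3), Function('z')(P)) = Mul(Add(Mul(3, 6), 3), Add(4, Mul(-1, Pow(17, 2)), Mul(15, 17))) = Mul(Add(18, 3), Add(4, Mul(-1, 289), 255)) = Mul(21, Add(4, -289, 255)) = Mul(21, -30) = -630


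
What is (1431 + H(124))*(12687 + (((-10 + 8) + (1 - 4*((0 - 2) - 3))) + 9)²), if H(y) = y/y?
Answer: 19290472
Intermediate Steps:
H(y) = 1
(1431 + H(124))*(12687 + (((-10 + 8) + (1 - 4*((0 - 2) - 3))) + 9)²) = (1431 + 1)*(12687 + (((-10 + 8) + (1 - 4*((0 - 2) - 3))) + 9)²) = 1432*(12687 + ((-2 + (1 - 4*(-2 - 3))) + 9)²) = 1432*(12687 + ((-2 + (1 - 4*(-5))) + 9)²) = 1432*(12687 + ((-2 + (1 + 20)) + 9)²) = 1432*(12687 + ((-2 + 21) + 9)²) = 1432*(12687 + (19 + 9)²) = 1432*(12687 + 28²) = 1432*(12687 + 784) = 1432*13471 = 19290472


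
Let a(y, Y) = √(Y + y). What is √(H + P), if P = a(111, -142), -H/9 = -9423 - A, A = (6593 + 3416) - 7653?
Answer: √(106011 + I*√31) ≈ 325.59 + 0.0085*I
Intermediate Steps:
A = 2356 (A = 10009 - 7653 = 2356)
H = 106011 (H = -9*(-9423 - 1*2356) = -9*(-9423 - 2356) = -9*(-11779) = 106011)
P = I*√31 (P = √(-142 + 111) = √(-31) = I*√31 ≈ 5.5678*I)
√(H + P) = √(106011 + I*√31)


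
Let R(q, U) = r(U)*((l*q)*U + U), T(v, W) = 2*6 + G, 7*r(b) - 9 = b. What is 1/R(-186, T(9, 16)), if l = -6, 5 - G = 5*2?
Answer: 1/17872 ≈ 5.5953e-5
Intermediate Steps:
G = -5 (G = 5 - 5*2 = 5 - 1*10 = 5 - 10 = -5)
r(b) = 9/7 + b/7
T(v, W) = 7 (T(v, W) = 2*6 - 5 = 12 - 5 = 7)
R(q, U) = (9/7 + U/7)*(U - 6*U*q) (R(q, U) = (9/7 + U/7)*((-6*q)*U + U) = (9/7 + U/7)*(-6*U*q + U) = (9/7 + U/7)*(U - 6*U*q))
1/R(-186, T(9, 16)) = 1/(-1/7*7*(-1 + 6*(-186))*(9 + 7)) = 1/(-1/7*7*(-1 - 1116)*16) = 1/(-1/7*7*(-1117)*16) = 1/17872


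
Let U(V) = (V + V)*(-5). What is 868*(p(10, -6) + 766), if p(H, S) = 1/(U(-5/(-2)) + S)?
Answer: 664860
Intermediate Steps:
U(V) = -10*V (U(V) = (2*V)*(-5) = -10*V)
p(H, S) = 1/(-25 + S) (p(H, S) = 1/(-(-50)/(-2) + S) = 1/(-(-50)*(-1)/2 + S) = 1/(-10*5/2 + S) = 1/(-25 + S))
868*(p(10, -6) + 766) = 868*(1/(-25 - 6) + 766) = 868*(1/(-31) + 766) = 868*(-1/31 + 766) = 868*(23745/31) = 664860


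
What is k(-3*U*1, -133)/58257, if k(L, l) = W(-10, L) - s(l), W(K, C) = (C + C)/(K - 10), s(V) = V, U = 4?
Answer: 671/291285 ≈ 0.0023036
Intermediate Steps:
W(K, C) = 2*C/(-10 + K) (W(K, C) = (2*C)/(-10 + K) = 2*C/(-10 + K))
k(L, l) = -l - L/10 (k(L, l) = 2*L/(-10 - 10) - l = 2*L/(-20) - l = 2*L*(-1/20) - l = -L/10 - l = -l - L/10)
k(-3*U*1, -133)/58257 = (-1*(-133) - (-3*4)/10)/58257 = (133 - (-6)/5)*(1/58257) = (133 - ⅒*(-12))*(1/58257) = (133 + 6/5)*(1/58257) = (671/5)*(1/58257) = 671/291285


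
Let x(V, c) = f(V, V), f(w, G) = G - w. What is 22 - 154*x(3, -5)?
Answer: 22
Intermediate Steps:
x(V, c) = 0 (x(V, c) = V - V = 0)
22 - 154*x(3, -5) = 22 - 154*0 = 22 + 0 = 22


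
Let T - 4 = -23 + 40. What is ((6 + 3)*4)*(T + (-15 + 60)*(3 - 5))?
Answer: -2484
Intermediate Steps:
T = 21 (T = 4 + (-23 + 40) = 4 + 17 = 21)
((6 + 3)*4)*(T + (-15 + 60)*(3 - 5)) = ((6 + 3)*4)*(21 + (-15 + 60)*(3 - 5)) = (9*4)*(21 + 45*(-2)) = 36*(21 - 90) = 36*(-69) = -2484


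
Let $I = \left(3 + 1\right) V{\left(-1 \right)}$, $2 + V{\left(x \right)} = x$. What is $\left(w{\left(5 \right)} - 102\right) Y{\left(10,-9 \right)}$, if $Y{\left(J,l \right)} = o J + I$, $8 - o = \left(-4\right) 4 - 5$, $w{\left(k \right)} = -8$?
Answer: $-30580$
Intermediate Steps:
$V{\left(x \right)} = -2 + x$
$I = -12$ ($I = \left(3 + 1\right) \left(-2 - 1\right) = 4 \left(-3\right) = -12$)
$o = 29$ ($o = 8 - \left(\left(-4\right) 4 - 5\right) = 8 - \left(-16 - 5\right) = 8 - -21 = 8 + 21 = 29$)
$Y{\left(J,l \right)} = -12 + 29 J$ ($Y{\left(J,l \right)} = 29 J - 12 = -12 + 29 J$)
$\left(w{\left(5 \right)} - 102\right) Y{\left(10,-9 \right)} = \left(-8 - 102\right) \left(-12 + 29 \cdot 10\right) = - 110 \left(-12 + 290\right) = \left(-110\right) 278 = -30580$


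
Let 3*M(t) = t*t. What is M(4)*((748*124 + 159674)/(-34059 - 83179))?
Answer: -673136/58619 ≈ -11.483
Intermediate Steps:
M(t) = t²/3 (M(t) = (t*t)/3 = t²/3)
M(4)*((748*124 + 159674)/(-34059 - 83179)) = ((⅓)*4²)*((748*124 + 159674)/(-34059 - 83179)) = ((⅓)*16)*((92752 + 159674)/(-117238)) = 16*(252426*(-1/117238))/3 = (16/3)*(-126213/58619) = -673136/58619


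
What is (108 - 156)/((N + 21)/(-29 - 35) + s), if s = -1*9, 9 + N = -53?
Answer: 3072/535 ≈ 5.7421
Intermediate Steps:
N = -62 (N = -9 - 53 = -62)
s = -9
(108 - 156)/((N + 21)/(-29 - 35) + s) = (108 - 156)/((-62 + 21)/(-29 - 35) - 9) = -48/(-41/(-64) - 9) = -48/(-41*(-1/64) - 9) = -48/(41/64 - 9) = -48/(-535/64) = -64/535*(-48) = 3072/535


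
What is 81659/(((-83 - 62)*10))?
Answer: -81659/1450 ≈ -56.317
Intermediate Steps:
81659/(((-83 - 62)*10)) = 81659/((-145*10)) = 81659/(-1450) = 81659*(-1/1450) = -81659/1450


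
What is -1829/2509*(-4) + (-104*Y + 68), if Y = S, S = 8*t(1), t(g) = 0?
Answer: 177928/2509 ≈ 70.916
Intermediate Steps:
S = 0 (S = 8*0 = 0)
Y = 0
-1829/2509*(-4) + (-104*Y + 68) = -1829/2509*(-4) + (-104*0 + 68) = -1829*1/2509*(-4) + (0 + 68) = -1829/2509*(-4) + 68 = 7316/2509 + 68 = 177928/2509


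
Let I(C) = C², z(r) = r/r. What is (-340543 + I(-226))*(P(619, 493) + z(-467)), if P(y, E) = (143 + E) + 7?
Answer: -186416748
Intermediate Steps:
P(y, E) = 150 + E
z(r) = 1
(-340543 + I(-226))*(P(619, 493) + z(-467)) = (-340543 + (-226)²)*((150 + 493) + 1) = (-340543 + 51076)*(643 + 1) = -289467*644 = -186416748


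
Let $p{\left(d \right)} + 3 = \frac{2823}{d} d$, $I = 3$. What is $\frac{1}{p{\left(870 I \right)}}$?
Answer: $\frac{1}{2820} \approx 0.00035461$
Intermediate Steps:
$p{\left(d \right)} = 2820$ ($p{\left(d \right)} = -3 + \frac{2823}{d} d = -3 + 2823 = 2820$)
$\frac{1}{p{\left(870 I \right)}} = \frac{1}{2820}$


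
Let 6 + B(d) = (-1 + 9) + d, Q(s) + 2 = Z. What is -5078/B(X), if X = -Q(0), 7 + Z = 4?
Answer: -5078/7 ≈ -725.43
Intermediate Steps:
Z = -3 (Z = -7 + 4 = -3)
Q(s) = -5 (Q(s) = -2 - 3 = -5)
X = 5 (X = -1*(-5) = 5)
B(d) = 2 + d (B(d) = -6 + ((-1 + 9) + d) = -6 + (8 + d) = 2 + d)
-5078/B(X) = -5078/(2 + 5) = -5078/7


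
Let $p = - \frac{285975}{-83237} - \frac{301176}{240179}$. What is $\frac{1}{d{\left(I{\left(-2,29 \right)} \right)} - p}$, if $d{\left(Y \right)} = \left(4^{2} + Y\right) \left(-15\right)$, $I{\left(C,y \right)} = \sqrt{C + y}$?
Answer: $- \frac{32264354728466339739953}{7004502229578816455463738} + \frac{1998356222489431064645 \sqrt{3}}{2334834076526272151821246} \approx -0.0031238$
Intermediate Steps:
$p = \frac{43616202813}{19991779423}$ ($p = \left(-285975\right) \left(- \frac{1}{83237}\right) - \frac{301176}{240179} = \frac{285975}{83237} - \frac{301176}{240179} = \frac{43616202813}{19991779423} \approx 2.1817$)
$d{\left(Y \right)} = -240 - 15 Y$ ($d{\left(Y \right)} = \left(16 + Y\right) \left(-15\right) = -240 - 15 Y$)
$\frac{1}{d{\left(I{\left(-2,29 \right)} \right)} - p} = \frac{1}{\left(-240 - 15 \sqrt{-2 + 29}\right) - \frac{43616202813}{19991779423}} = \frac{1}{\left(-240 - 15 \sqrt{27}\right) - \frac{43616202813}{19991779423}} = \frac{1}{\left(-240 - 15 \cdot 3 \sqrt{3}\right) - \frac{43616202813}{19991779423}} = \frac{1}{\left(-240 - 45 \sqrt{3}\right) - \frac{43616202813}{19991779423}} = \frac{1}{- \frac{4841643264333}{19991779423} - 45 \sqrt{3}}$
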